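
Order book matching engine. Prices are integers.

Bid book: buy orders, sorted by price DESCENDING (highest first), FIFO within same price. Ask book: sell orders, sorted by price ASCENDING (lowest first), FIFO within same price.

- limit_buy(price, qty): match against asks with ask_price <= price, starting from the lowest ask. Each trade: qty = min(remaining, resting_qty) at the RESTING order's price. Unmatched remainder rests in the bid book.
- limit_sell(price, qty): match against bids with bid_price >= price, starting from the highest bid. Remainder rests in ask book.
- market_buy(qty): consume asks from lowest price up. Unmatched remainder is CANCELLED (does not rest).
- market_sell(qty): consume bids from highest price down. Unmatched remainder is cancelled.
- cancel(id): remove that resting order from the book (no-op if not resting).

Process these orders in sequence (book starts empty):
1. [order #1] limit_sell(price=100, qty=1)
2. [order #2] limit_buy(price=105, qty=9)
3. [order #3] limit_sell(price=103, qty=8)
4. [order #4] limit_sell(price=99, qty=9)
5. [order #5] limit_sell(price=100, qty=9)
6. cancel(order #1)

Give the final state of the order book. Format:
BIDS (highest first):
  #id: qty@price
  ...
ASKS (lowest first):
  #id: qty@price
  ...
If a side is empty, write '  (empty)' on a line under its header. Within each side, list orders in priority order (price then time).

Answer: BIDS (highest first):
  (empty)
ASKS (lowest first):
  #4: 9@99
  #5: 9@100

Derivation:
After op 1 [order #1] limit_sell(price=100, qty=1): fills=none; bids=[-] asks=[#1:1@100]
After op 2 [order #2] limit_buy(price=105, qty=9): fills=#2x#1:1@100; bids=[#2:8@105] asks=[-]
After op 3 [order #3] limit_sell(price=103, qty=8): fills=#2x#3:8@105; bids=[-] asks=[-]
After op 4 [order #4] limit_sell(price=99, qty=9): fills=none; bids=[-] asks=[#4:9@99]
After op 5 [order #5] limit_sell(price=100, qty=9): fills=none; bids=[-] asks=[#4:9@99 #5:9@100]
After op 6 cancel(order #1): fills=none; bids=[-] asks=[#4:9@99 #5:9@100]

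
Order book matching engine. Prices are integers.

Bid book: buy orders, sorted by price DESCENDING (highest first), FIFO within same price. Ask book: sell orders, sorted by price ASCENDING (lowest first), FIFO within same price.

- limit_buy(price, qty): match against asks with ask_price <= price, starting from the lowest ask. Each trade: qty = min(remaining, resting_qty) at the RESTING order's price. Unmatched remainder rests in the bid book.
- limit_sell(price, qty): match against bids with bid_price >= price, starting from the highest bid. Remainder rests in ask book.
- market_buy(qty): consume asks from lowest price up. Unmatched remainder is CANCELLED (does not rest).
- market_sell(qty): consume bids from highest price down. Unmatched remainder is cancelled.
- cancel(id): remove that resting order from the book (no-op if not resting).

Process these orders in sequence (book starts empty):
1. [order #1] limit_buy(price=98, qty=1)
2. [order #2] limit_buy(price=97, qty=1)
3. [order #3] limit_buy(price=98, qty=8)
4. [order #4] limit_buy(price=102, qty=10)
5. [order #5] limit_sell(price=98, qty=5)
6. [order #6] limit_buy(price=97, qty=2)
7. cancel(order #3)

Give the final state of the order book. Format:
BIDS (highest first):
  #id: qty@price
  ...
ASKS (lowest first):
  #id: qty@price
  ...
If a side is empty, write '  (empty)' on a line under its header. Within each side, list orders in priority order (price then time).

Answer: BIDS (highest first):
  #4: 5@102
  #1: 1@98
  #2: 1@97
  #6: 2@97
ASKS (lowest first):
  (empty)

Derivation:
After op 1 [order #1] limit_buy(price=98, qty=1): fills=none; bids=[#1:1@98] asks=[-]
After op 2 [order #2] limit_buy(price=97, qty=1): fills=none; bids=[#1:1@98 #2:1@97] asks=[-]
After op 3 [order #3] limit_buy(price=98, qty=8): fills=none; bids=[#1:1@98 #3:8@98 #2:1@97] asks=[-]
After op 4 [order #4] limit_buy(price=102, qty=10): fills=none; bids=[#4:10@102 #1:1@98 #3:8@98 #2:1@97] asks=[-]
After op 5 [order #5] limit_sell(price=98, qty=5): fills=#4x#5:5@102; bids=[#4:5@102 #1:1@98 #3:8@98 #2:1@97] asks=[-]
After op 6 [order #6] limit_buy(price=97, qty=2): fills=none; bids=[#4:5@102 #1:1@98 #3:8@98 #2:1@97 #6:2@97] asks=[-]
After op 7 cancel(order #3): fills=none; bids=[#4:5@102 #1:1@98 #2:1@97 #6:2@97] asks=[-]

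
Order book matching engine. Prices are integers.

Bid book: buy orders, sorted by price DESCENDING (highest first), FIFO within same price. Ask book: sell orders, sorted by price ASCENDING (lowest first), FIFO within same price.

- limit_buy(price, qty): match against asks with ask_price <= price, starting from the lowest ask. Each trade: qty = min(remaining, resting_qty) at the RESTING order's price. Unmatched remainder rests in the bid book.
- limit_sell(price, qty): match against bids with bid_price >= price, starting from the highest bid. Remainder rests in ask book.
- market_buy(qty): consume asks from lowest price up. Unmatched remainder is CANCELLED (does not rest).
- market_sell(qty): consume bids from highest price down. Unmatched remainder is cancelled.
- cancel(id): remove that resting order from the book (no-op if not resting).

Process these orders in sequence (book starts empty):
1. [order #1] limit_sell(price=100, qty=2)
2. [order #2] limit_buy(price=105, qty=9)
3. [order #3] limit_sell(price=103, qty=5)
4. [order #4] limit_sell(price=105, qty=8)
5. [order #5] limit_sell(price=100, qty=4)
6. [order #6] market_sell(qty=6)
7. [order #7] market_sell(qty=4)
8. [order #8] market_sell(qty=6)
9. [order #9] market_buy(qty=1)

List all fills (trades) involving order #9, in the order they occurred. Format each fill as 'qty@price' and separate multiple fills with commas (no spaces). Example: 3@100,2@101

After op 1 [order #1] limit_sell(price=100, qty=2): fills=none; bids=[-] asks=[#1:2@100]
After op 2 [order #2] limit_buy(price=105, qty=9): fills=#2x#1:2@100; bids=[#2:7@105] asks=[-]
After op 3 [order #3] limit_sell(price=103, qty=5): fills=#2x#3:5@105; bids=[#2:2@105] asks=[-]
After op 4 [order #4] limit_sell(price=105, qty=8): fills=#2x#4:2@105; bids=[-] asks=[#4:6@105]
After op 5 [order #5] limit_sell(price=100, qty=4): fills=none; bids=[-] asks=[#5:4@100 #4:6@105]
After op 6 [order #6] market_sell(qty=6): fills=none; bids=[-] asks=[#5:4@100 #4:6@105]
After op 7 [order #7] market_sell(qty=4): fills=none; bids=[-] asks=[#5:4@100 #4:6@105]
After op 8 [order #8] market_sell(qty=6): fills=none; bids=[-] asks=[#5:4@100 #4:6@105]
After op 9 [order #9] market_buy(qty=1): fills=#9x#5:1@100; bids=[-] asks=[#5:3@100 #4:6@105]

Answer: 1@100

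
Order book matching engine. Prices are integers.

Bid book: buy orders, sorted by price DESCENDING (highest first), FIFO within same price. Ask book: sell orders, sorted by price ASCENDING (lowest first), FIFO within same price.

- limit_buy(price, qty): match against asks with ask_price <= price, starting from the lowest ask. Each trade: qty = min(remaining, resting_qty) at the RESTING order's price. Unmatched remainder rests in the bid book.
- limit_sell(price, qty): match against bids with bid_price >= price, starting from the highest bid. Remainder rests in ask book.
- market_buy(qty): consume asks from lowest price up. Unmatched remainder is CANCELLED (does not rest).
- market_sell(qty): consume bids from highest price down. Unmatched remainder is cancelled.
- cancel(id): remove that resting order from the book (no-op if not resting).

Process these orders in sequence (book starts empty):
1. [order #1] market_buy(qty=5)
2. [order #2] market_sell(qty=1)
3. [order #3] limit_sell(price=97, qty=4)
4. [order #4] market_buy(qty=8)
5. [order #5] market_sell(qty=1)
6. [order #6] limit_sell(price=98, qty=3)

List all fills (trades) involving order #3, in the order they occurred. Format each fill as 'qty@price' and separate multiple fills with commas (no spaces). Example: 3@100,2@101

After op 1 [order #1] market_buy(qty=5): fills=none; bids=[-] asks=[-]
After op 2 [order #2] market_sell(qty=1): fills=none; bids=[-] asks=[-]
After op 3 [order #3] limit_sell(price=97, qty=4): fills=none; bids=[-] asks=[#3:4@97]
After op 4 [order #4] market_buy(qty=8): fills=#4x#3:4@97; bids=[-] asks=[-]
After op 5 [order #5] market_sell(qty=1): fills=none; bids=[-] asks=[-]
After op 6 [order #6] limit_sell(price=98, qty=3): fills=none; bids=[-] asks=[#6:3@98]

Answer: 4@97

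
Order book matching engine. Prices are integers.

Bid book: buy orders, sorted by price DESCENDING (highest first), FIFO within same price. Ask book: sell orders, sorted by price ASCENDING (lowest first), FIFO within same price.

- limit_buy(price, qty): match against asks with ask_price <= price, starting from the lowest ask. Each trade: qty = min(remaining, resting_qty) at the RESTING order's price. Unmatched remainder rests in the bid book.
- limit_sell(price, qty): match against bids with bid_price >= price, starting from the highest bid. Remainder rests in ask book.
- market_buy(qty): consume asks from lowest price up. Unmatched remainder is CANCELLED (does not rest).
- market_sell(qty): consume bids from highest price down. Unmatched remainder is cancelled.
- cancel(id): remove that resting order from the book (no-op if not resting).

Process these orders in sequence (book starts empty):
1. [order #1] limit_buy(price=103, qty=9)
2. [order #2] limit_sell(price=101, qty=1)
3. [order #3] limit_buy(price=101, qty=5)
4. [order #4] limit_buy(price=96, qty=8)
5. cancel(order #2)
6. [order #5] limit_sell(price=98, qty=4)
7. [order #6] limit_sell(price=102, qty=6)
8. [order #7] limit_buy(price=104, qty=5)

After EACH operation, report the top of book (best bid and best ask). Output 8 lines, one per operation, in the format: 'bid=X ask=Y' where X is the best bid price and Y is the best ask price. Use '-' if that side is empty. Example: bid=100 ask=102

Answer: bid=103 ask=-
bid=103 ask=-
bid=103 ask=-
bid=103 ask=-
bid=103 ask=-
bid=103 ask=-
bid=101 ask=102
bid=104 ask=-

Derivation:
After op 1 [order #1] limit_buy(price=103, qty=9): fills=none; bids=[#1:9@103] asks=[-]
After op 2 [order #2] limit_sell(price=101, qty=1): fills=#1x#2:1@103; bids=[#1:8@103] asks=[-]
After op 3 [order #3] limit_buy(price=101, qty=5): fills=none; bids=[#1:8@103 #3:5@101] asks=[-]
After op 4 [order #4] limit_buy(price=96, qty=8): fills=none; bids=[#1:8@103 #3:5@101 #4:8@96] asks=[-]
After op 5 cancel(order #2): fills=none; bids=[#1:8@103 #3:5@101 #4:8@96] asks=[-]
After op 6 [order #5] limit_sell(price=98, qty=4): fills=#1x#5:4@103; bids=[#1:4@103 #3:5@101 #4:8@96] asks=[-]
After op 7 [order #6] limit_sell(price=102, qty=6): fills=#1x#6:4@103; bids=[#3:5@101 #4:8@96] asks=[#6:2@102]
After op 8 [order #7] limit_buy(price=104, qty=5): fills=#7x#6:2@102; bids=[#7:3@104 #3:5@101 #4:8@96] asks=[-]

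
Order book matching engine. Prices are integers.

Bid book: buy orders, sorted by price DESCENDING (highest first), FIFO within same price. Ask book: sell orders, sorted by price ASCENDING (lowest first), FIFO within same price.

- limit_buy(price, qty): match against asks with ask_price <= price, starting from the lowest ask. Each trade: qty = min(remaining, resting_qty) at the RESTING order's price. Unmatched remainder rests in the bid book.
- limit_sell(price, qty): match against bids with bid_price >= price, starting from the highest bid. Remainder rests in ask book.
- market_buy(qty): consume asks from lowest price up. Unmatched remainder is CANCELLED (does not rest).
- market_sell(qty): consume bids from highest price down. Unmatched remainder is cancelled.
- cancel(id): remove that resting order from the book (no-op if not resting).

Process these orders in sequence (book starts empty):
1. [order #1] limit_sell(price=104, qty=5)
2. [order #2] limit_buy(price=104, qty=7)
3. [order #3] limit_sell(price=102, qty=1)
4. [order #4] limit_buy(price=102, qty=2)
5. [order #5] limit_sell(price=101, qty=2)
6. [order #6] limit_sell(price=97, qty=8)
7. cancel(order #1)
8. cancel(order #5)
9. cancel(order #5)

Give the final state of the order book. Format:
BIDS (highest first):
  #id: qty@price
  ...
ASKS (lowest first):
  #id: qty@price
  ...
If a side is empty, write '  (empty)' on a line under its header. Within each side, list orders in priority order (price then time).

Answer: BIDS (highest first):
  (empty)
ASKS (lowest first):
  #6: 7@97

Derivation:
After op 1 [order #1] limit_sell(price=104, qty=5): fills=none; bids=[-] asks=[#1:5@104]
After op 2 [order #2] limit_buy(price=104, qty=7): fills=#2x#1:5@104; bids=[#2:2@104] asks=[-]
After op 3 [order #3] limit_sell(price=102, qty=1): fills=#2x#3:1@104; bids=[#2:1@104] asks=[-]
After op 4 [order #4] limit_buy(price=102, qty=2): fills=none; bids=[#2:1@104 #4:2@102] asks=[-]
After op 5 [order #5] limit_sell(price=101, qty=2): fills=#2x#5:1@104 #4x#5:1@102; bids=[#4:1@102] asks=[-]
After op 6 [order #6] limit_sell(price=97, qty=8): fills=#4x#6:1@102; bids=[-] asks=[#6:7@97]
After op 7 cancel(order #1): fills=none; bids=[-] asks=[#6:7@97]
After op 8 cancel(order #5): fills=none; bids=[-] asks=[#6:7@97]
After op 9 cancel(order #5): fills=none; bids=[-] asks=[#6:7@97]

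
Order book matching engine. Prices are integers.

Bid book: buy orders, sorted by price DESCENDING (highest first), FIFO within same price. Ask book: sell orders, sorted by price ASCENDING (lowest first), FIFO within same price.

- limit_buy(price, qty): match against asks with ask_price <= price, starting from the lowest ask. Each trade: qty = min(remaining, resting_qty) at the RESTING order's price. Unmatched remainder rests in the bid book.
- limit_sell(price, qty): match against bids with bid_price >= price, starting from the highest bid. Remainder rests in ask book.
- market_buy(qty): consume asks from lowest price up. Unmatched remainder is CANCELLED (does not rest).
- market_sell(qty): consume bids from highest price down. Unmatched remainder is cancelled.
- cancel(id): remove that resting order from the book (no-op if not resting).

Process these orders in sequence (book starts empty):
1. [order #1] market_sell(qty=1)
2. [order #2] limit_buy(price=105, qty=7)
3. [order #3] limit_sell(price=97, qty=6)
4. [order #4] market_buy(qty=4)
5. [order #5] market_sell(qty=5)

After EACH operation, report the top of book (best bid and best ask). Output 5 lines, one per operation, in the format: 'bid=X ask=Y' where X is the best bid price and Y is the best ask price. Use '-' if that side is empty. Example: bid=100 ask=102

Answer: bid=- ask=-
bid=105 ask=-
bid=105 ask=-
bid=105 ask=-
bid=- ask=-

Derivation:
After op 1 [order #1] market_sell(qty=1): fills=none; bids=[-] asks=[-]
After op 2 [order #2] limit_buy(price=105, qty=7): fills=none; bids=[#2:7@105] asks=[-]
After op 3 [order #3] limit_sell(price=97, qty=6): fills=#2x#3:6@105; bids=[#2:1@105] asks=[-]
After op 4 [order #4] market_buy(qty=4): fills=none; bids=[#2:1@105] asks=[-]
After op 5 [order #5] market_sell(qty=5): fills=#2x#5:1@105; bids=[-] asks=[-]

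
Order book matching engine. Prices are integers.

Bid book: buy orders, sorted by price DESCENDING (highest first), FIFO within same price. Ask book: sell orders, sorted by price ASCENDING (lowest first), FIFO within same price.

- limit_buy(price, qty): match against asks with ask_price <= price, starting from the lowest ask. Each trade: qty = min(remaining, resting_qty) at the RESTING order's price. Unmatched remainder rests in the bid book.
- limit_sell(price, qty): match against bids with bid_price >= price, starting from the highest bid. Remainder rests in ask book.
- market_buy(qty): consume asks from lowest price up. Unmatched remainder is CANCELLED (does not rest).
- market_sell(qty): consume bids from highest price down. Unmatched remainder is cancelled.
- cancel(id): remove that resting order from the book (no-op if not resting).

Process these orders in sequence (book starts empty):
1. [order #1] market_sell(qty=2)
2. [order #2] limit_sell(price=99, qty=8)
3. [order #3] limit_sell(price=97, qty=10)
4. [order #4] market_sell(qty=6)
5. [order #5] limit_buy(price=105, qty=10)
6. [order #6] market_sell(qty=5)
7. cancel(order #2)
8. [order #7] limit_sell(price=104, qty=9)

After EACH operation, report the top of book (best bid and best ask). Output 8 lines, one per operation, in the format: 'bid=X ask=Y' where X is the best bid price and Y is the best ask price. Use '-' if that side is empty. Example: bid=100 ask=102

After op 1 [order #1] market_sell(qty=2): fills=none; bids=[-] asks=[-]
After op 2 [order #2] limit_sell(price=99, qty=8): fills=none; bids=[-] asks=[#2:8@99]
After op 3 [order #3] limit_sell(price=97, qty=10): fills=none; bids=[-] asks=[#3:10@97 #2:8@99]
After op 4 [order #4] market_sell(qty=6): fills=none; bids=[-] asks=[#3:10@97 #2:8@99]
After op 5 [order #5] limit_buy(price=105, qty=10): fills=#5x#3:10@97; bids=[-] asks=[#2:8@99]
After op 6 [order #6] market_sell(qty=5): fills=none; bids=[-] asks=[#2:8@99]
After op 7 cancel(order #2): fills=none; bids=[-] asks=[-]
After op 8 [order #7] limit_sell(price=104, qty=9): fills=none; bids=[-] asks=[#7:9@104]

Answer: bid=- ask=-
bid=- ask=99
bid=- ask=97
bid=- ask=97
bid=- ask=99
bid=- ask=99
bid=- ask=-
bid=- ask=104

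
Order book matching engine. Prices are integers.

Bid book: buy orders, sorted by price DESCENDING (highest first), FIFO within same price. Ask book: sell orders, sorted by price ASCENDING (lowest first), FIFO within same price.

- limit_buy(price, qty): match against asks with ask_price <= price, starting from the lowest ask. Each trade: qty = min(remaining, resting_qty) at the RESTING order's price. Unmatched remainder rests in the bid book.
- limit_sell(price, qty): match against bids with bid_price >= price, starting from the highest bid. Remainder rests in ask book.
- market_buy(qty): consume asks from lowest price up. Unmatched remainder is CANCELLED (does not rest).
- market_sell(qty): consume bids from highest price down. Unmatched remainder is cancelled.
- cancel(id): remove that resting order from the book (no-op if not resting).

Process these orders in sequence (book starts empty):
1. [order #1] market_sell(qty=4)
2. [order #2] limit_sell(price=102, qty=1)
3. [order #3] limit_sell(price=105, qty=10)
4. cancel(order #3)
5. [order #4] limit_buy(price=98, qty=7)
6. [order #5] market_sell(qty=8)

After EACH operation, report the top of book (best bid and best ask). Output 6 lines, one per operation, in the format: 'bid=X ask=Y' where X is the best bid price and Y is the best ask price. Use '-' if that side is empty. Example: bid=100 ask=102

Answer: bid=- ask=-
bid=- ask=102
bid=- ask=102
bid=- ask=102
bid=98 ask=102
bid=- ask=102

Derivation:
After op 1 [order #1] market_sell(qty=4): fills=none; bids=[-] asks=[-]
After op 2 [order #2] limit_sell(price=102, qty=1): fills=none; bids=[-] asks=[#2:1@102]
After op 3 [order #3] limit_sell(price=105, qty=10): fills=none; bids=[-] asks=[#2:1@102 #3:10@105]
After op 4 cancel(order #3): fills=none; bids=[-] asks=[#2:1@102]
After op 5 [order #4] limit_buy(price=98, qty=7): fills=none; bids=[#4:7@98] asks=[#2:1@102]
After op 6 [order #5] market_sell(qty=8): fills=#4x#5:7@98; bids=[-] asks=[#2:1@102]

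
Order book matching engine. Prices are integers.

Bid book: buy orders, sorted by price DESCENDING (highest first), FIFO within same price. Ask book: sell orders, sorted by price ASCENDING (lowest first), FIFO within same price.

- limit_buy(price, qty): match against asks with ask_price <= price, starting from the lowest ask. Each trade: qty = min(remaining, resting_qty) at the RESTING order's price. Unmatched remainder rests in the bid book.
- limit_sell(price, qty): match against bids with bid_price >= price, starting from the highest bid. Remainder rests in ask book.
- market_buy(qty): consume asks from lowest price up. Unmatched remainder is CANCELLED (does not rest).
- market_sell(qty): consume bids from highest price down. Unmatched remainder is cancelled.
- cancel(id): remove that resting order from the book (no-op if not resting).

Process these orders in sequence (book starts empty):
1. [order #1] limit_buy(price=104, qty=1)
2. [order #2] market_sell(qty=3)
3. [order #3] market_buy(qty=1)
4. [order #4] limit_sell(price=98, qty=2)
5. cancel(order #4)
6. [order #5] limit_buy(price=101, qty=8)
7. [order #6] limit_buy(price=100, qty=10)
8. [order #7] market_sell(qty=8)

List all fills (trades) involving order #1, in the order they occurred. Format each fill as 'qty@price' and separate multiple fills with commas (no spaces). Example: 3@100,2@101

Answer: 1@104

Derivation:
After op 1 [order #1] limit_buy(price=104, qty=1): fills=none; bids=[#1:1@104] asks=[-]
After op 2 [order #2] market_sell(qty=3): fills=#1x#2:1@104; bids=[-] asks=[-]
After op 3 [order #3] market_buy(qty=1): fills=none; bids=[-] asks=[-]
After op 4 [order #4] limit_sell(price=98, qty=2): fills=none; bids=[-] asks=[#4:2@98]
After op 5 cancel(order #4): fills=none; bids=[-] asks=[-]
After op 6 [order #5] limit_buy(price=101, qty=8): fills=none; bids=[#5:8@101] asks=[-]
After op 7 [order #6] limit_buy(price=100, qty=10): fills=none; bids=[#5:8@101 #6:10@100] asks=[-]
After op 8 [order #7] market_sell(qty=8): fills=#5x#7:8@101; bids=[#6:10@100] asks=[-]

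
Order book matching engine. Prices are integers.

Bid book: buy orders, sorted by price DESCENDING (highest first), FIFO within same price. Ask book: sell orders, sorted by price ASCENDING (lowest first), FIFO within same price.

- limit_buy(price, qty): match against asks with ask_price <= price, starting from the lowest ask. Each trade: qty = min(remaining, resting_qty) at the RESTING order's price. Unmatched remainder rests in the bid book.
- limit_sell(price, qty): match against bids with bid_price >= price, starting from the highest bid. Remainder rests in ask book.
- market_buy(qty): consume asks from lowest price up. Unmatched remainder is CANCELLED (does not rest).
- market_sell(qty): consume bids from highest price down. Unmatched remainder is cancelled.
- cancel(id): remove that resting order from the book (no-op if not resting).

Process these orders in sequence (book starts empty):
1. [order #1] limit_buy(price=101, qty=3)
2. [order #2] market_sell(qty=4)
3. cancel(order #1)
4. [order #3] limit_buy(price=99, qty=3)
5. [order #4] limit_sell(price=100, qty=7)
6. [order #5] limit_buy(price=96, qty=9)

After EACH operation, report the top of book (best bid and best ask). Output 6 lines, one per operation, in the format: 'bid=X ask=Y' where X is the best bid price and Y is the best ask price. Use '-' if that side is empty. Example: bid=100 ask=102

Answer: bid=101 ask=-
bid=- ask=-
bid=- ask=-
bid=99 ask=-
bid=99 ask=100
bid=99 ask=100

Derivation:
After op 1 [order #1] limit_buy(price=101, qty=3): fills=none; bids=[#1:3@101] asks=[-]
After op 2 [order #2] market_sell(qty=4): fills=#1x#2:3@101; bids=[-] asks=[-]
After op 3 cancel(order #1): fills=none; bids=[-] asks=[-]
After op 4 [order #3] limit_buy(price=99, qty=3): fills=none; bids=[#3:3@99] asks=[-]
After op 5 [order #4] limit_sell(price=100, qty=7): fills=none; bids=[#3:3@99] asks=[#4:7@100]
After op 6 [order #5] limit_buy(price=96, qty=9): fills=none; bids=[#3:3@99 #5:9@96] asks=[#4:7@100]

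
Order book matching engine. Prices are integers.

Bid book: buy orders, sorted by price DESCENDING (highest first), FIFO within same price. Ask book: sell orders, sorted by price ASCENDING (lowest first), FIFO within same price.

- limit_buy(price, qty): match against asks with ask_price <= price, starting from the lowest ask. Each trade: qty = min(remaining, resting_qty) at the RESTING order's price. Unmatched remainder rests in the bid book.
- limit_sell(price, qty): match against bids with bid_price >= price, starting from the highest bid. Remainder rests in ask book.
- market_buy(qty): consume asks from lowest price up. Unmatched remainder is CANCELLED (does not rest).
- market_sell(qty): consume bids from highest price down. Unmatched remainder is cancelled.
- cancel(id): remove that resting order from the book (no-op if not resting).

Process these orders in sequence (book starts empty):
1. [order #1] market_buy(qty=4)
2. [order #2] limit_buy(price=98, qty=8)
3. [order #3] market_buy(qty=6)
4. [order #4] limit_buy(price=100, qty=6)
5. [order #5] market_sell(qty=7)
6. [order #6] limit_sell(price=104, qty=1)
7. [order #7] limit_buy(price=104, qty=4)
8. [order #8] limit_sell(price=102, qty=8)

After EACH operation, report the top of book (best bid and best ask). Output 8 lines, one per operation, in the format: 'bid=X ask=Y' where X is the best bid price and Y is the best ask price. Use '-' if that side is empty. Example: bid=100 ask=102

After op 1 [order #1] market_buy(qty=4): fills=none; bids=[-] asks=[-]
After op 2 [order #2] limit_buy(price=98, qty=8): fills=none; bids=[#2:8@98] asks=[-]
After op 3 [order #3] market_buy(qty=6): fills=none; bids=[#2:8@98] asks=[-]
After op 4 [order #4] limit_buy(price=100, qty=6): fills=none; bids=[#4:6@100 #2:8@98] asks=[-]
After op 5 [order #5] market_sell(qty=7): fills=#4x#5:6@100 #2x#5:1@98; bids=[#2:7@98] asks=[-]
After op 6 [order #6] limit_sell(price=104, qty=1): fills=none; bids=[#2:7@98] asks=[#6:1@104]
After op 7 [order #7] limit_buy(price=104, qty=4): fills=#7x#6:1@104; bids=[#7:3@104 #2:7@98] asks=[-]
After op 8 [order #8] limit_sell(price=102, qty=8): fills=#7x#8:3@104; bids=[#2:7@98] asks=[#8:5@102]

Answer: bid=- ask=-
bid=98 ask=-
bid=98 ask=-
bid=100 ask=-
bid=98 ask=-
bid=98 ask=104
bid=104 ask=-
bid=98 ask=102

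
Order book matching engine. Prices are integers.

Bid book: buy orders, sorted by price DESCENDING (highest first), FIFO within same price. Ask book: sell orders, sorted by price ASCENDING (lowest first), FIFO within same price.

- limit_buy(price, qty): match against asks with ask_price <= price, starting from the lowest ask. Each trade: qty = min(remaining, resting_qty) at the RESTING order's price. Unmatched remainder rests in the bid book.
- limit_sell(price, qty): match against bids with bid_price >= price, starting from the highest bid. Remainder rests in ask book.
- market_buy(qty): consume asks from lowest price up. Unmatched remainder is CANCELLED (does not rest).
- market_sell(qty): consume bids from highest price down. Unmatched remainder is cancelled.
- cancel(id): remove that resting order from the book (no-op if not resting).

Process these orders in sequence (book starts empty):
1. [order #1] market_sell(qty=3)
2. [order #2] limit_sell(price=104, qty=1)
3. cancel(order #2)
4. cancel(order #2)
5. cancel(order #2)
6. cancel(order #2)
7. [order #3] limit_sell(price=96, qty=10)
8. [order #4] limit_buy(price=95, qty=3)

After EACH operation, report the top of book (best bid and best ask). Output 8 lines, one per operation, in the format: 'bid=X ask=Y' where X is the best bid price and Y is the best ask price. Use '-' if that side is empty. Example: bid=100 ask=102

Answer: bid=- ask=-
bid=- ask=104
bid=- ask=-
bid=- ask=-
bid=- ask=-
bid=- ask=-
bid=- ask=96
bid=95 ask=96

Derivation:
After op 1 [order #1] market_sell(qty=3): fills=none; bids=[-] asks=[-]
After op 2 [order #2] limit_sell(price=104, qty=1): fills=none; bids=[-] asks=[#2:1@104]
After op 3 cancel(order #2): fills=none; bids=[-] asks=[-]
After op 4 cancel(order #2): fills=none; bids=[-] asks=[-]
After op 5 cancel(order #2): fills=none; bids=[-] asks=[-]
After op 6 cancel(order #2): fills=none; bids=[-] asks=[-]
After op 7 [order #3] limit_sell(price=96, qty=10): fills=none; bids=[-] asks=[#3:10@96]
After op 8 [order #4] limit_buy(price=95, qty=3): fills=none; bids=[#4:3@95] asks=[#3:10@96]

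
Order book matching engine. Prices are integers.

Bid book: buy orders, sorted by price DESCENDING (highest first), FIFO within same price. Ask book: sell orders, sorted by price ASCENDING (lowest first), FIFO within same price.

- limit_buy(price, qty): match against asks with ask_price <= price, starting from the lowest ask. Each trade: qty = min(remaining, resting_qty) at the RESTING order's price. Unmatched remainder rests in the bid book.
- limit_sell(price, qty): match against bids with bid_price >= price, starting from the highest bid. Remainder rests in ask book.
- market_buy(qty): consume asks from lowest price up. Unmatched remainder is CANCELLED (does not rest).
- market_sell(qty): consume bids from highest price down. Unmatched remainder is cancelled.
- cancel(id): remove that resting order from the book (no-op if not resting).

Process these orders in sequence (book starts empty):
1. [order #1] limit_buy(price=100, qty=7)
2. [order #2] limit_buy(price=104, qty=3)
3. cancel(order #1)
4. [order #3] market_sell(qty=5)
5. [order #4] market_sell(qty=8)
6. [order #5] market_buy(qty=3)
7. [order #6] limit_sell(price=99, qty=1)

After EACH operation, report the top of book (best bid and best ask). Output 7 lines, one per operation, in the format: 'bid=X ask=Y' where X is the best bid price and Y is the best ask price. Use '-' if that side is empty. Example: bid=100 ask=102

Answer: bid=100 ask=-
bid=104 ask=-
bid=104 ask=-
bid=- ask=-
bid=- ask=-
bid=- ask=-
bid=- ask=99

Derivation:
After op 1 [order #1] limit_buy(price=100, qty=7): fills=none; bids=[#1:7@100] asks=[-]
After op 2 [order #2] limit_buy(price=104, qty=3): fills=none; bids=[#2:3@104 #1:7@100] asks=[-]
After op 3 cancel(order #1): fills=none; bids=[#2:3@104] asks=[-]
After op 4 [order #3] market_sell(qty=5): fills=#2x#3:3@104; bids=[-] asks=[-]
After op 5 [order #4] market_sell(qty=8): fills=none; bids=[-] asks=[-]
After op 6 [order #5] market_buy(qty=3): fills=none; bids=[-] asks=[-]
After op 7 [order #6] limit_sell(price=99, qty=1): fills=none; bids=[-] asks=[#6:1@99]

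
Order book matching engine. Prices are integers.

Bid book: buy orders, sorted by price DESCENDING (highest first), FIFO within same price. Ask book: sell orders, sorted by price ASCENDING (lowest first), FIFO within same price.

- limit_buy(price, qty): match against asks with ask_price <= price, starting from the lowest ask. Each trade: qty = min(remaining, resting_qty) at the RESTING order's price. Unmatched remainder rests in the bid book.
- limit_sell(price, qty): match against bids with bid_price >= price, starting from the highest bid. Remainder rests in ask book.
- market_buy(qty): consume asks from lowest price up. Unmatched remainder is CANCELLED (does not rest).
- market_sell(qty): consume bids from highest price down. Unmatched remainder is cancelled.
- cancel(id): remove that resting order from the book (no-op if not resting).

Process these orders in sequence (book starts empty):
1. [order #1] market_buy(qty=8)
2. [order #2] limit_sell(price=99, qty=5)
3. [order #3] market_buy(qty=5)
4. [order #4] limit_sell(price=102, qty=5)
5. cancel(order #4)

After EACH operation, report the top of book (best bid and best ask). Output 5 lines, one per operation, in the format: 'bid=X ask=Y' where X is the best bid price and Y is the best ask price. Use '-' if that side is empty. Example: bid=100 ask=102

After op 1 [order #1] market_buy(qty=8): fills=none; bids=[-] asks=[-]
After op 2 [order #2] limit_sell(price=99, qty=5): fills=none; bids=[-] asks=[#2:5@99]
After op 3 [order #3] market_buy(qty=5): fills=#3x#2:5@99; bids=[-] asks=[-]
After op 4 [order #4] limit_sell(price=102, qty=5): fills=none; bids=[-] asks=[#4:5@102]
After op 5 cancel(order #4): fills=none; bids=[-] asks=[-]

Answer: bid=- ask=-
bid=- ask=99
bid=- ask=-
bid=- ask=102
bid=- ask=-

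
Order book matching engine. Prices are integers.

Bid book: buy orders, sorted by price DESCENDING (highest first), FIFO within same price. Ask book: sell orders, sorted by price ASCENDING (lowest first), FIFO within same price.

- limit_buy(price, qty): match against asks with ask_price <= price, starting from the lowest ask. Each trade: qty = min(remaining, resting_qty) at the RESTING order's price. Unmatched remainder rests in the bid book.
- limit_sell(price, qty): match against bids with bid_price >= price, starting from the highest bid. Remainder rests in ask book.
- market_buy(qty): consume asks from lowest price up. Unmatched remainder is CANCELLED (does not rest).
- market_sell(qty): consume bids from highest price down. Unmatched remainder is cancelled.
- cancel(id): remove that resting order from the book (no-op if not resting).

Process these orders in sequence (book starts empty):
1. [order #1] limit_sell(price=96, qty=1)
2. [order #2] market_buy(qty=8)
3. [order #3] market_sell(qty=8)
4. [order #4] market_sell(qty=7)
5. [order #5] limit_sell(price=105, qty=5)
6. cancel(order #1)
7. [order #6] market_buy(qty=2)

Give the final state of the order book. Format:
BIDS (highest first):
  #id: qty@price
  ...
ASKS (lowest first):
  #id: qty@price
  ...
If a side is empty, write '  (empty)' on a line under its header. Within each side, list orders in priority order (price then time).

Answer: BIDS (highest first):
  (empty)
ASKS (lowest first):
  #5: 3@105

Derivation:
After op 1 [order #1] limit_sell(price=96, qty=1): fills=none; bids=[-] asks=[#1:1@96]
After op 2 [order #2] market_buy(qty=8): fills=#2x#1:1@96; bids=[-] asks=[-]
After op 3 [order #3] market_sell(qty=8): fills=none; bids=[-] asks=[-]
After op 4 [order #4] market_sell(qty=7): fills=none; bids=[-] asks=[-]
After op 5 [order #5] limit_sell(price=105, qty=5): fills=none; bids=[-] asks=[#5:5@105]
After op 6 cancel(order #1): fills=none; bids=[-] asks=[#5:5@105]
After op 7 [order #6] market_buy(qty=2): fills=#6x#5:2@105; bids=[-] asks=[#5:3@105]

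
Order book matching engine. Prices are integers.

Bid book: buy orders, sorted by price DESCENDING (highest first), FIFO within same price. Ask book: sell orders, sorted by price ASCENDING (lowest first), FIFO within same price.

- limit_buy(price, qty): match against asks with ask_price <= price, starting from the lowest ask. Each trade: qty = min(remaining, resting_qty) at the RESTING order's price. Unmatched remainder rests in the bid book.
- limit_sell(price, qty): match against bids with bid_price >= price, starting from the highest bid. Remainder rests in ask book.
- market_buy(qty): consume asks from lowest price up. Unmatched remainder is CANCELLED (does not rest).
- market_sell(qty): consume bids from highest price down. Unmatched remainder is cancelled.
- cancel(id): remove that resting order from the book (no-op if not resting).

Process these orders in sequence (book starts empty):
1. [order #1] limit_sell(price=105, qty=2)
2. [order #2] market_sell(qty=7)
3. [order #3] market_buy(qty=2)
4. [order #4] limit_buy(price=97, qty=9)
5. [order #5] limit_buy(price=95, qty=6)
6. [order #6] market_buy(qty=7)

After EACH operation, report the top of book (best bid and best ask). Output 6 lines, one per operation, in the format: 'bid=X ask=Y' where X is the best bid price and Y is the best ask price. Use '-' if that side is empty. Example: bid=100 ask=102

Answer: bid=- ask=105
bid=- ask=105
bid=- ask=-
bid=97 ask=-
bid=97 ask=-
bid=97 ask=-

Derivation:
After op 1 [order #1] limit_sell(price=105, qty=2): fills=none; bids=[-] asks=[#1:2@105]
After op 2 [order #2] market_sell(qty=7): fills=none; bids=[-] asks=[#1:2@105]
After op 3 [order #3] market_buy(qty=2): fills=#3x#1:2@105; bids=[-] asks=[-]
After op 4 [order #4] limit_buy(price=97, qty=9): fills=none; bids=[#4:9@97] asks=[-]
After op 5 [order #5] limit_buy(price=95, qty=6): fills=none; bids=[#4:9@97 #5:6@95] asks=[-]
After op 6 [order #6] market_buy(qty=7): fills=none; bids=[#4:9@97 #5:6@95] asks=[-]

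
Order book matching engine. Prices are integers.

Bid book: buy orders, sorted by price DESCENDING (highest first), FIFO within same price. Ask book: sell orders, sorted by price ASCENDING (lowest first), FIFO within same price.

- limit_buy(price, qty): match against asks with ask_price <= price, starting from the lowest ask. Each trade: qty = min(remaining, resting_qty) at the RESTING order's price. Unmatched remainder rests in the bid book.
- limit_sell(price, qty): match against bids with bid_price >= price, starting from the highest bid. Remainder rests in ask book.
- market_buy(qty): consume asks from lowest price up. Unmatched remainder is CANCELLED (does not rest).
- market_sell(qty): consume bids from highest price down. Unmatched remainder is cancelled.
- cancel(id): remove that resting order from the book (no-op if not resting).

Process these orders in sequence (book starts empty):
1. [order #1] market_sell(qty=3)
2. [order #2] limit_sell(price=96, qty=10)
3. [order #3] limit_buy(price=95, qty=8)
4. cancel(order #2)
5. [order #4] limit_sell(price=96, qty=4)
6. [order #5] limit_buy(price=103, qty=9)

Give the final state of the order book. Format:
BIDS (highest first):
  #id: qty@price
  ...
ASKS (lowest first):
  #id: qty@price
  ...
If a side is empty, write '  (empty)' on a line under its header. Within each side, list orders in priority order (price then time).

Answer: BIDS (highest first):
  #5: 5@103
  #3: 8@95
ASKS (lowest first):
  (empty)

Derivation:
After op 1 [order #1] market_sell(qty=3): fills=none; bids=[-] asks=[-]
After op 2 [order #2] limit_sell(price=96, qty=10): fills=none; bids=[-] asks=[#2:10@96]
After op 3 [order #3] limit_buy(price=95, qty=8): fills=none; bids=[#3:8@95] asks=[#2:10@96]
After op 4 cancel(order #2): fills=none; bids=[#3:8@95] asks=[-]
After op 5 [order #4] limit_sell(price=96, qty=4): fills=none; bids=[#3:8@95] asks=[#4:4@96]
After op 6 [order #5] limit_buy(price=103, qty=9): fills=#5x#4:4@96; bids=[#5:5@103 #3:8@95] asks=[-]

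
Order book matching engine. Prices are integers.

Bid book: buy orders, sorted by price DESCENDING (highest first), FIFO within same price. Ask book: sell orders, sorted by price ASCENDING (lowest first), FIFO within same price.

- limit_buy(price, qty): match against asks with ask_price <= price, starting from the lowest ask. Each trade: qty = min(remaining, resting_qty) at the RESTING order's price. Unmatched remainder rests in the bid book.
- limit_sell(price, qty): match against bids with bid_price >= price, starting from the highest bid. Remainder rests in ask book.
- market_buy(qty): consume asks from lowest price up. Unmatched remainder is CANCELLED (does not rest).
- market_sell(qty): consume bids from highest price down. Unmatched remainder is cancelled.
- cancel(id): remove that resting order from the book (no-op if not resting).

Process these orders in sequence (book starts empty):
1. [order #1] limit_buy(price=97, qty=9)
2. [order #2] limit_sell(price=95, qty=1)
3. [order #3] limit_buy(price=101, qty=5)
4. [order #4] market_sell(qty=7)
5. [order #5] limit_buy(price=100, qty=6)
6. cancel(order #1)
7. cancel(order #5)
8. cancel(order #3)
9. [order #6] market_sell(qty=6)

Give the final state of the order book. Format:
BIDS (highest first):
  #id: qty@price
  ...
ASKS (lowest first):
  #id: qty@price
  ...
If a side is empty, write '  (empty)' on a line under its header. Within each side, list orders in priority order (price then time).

After op 1 [order #1] limit_buy(price=97, qty=9): fills=none; bids=[#1:9@97] asks=[-]
After op 2 [order #2] limit_sell(price=95, qty=1): fills=#1x#2:1@97; bids=[#1:8@97] asks=[-]
After op 3 [order #3] limit_buy(price=101, qty=5): fills=none; bids=[#3:5@101 #1:8@97] asks=[-]
After op 4 [order #4] market_sell(qty=7): fills=#3x#4:5@101 #1x#4:2@97; bids=[#1:6@97] asks=[-]
After op 5 [order #5] limit_buy(price=100, qty=6): fills=none; bids=[#5:6@100 #1:6@97] asks=[-]
After op 6 cancel(order #1): fills=none; bids=[#5:6@100] asks=[-]
After op 7 cancel(order #5): fills=none; bids=[-] asks=[-]
After op 8 cancel(order #3): fills=none; bids=[-] asks=[-]
After op 9 [order #6] market_sell(qty=6): fills=none; bids=[-] asks=[-]

Answer: BIDS (highest first):
  (empty)
ASKS (lowest first):
  (empty)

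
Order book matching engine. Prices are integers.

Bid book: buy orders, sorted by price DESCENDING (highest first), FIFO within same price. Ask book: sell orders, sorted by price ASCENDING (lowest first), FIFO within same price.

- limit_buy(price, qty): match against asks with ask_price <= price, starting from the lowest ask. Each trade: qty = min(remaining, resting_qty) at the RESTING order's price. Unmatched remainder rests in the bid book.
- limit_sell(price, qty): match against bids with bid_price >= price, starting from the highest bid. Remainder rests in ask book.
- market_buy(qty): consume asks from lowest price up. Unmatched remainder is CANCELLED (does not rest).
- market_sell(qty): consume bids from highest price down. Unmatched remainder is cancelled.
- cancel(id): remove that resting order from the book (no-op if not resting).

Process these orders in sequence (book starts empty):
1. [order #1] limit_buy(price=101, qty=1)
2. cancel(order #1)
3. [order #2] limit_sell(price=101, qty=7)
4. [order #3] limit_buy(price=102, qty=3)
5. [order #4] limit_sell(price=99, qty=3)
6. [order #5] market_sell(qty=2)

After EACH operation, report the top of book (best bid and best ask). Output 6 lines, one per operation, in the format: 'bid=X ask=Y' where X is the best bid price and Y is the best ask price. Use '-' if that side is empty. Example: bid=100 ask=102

After op 1 [order #1] limit_buy(price=101, qty=1): fills=none; bids=[#1:1@101] asks=[-]
After op 2 cancel(order #1): fills=none; bids=[-] asks=[-]
After op 3 [order #2] limit_sell(price=101, qty=7): fills=none; bids=[-] asks=[#2:7@101]
After op 4 [order #3] limit_buy(price=102, qty=3): fills=#3x#2:3@101; bids=[-] asks=[#2:4@101]
After op 5 [order #4] limit_sell(price=99, qty=3): fills=none; bids=[-] asks=[#4:3@99 #2:4@101]
After op 6 [order #5] market_sell(qty=2): fills=none; bids=[-] asks=[#4:3@99 #2:4@101]

Answer: bid=101 ask=-
bid=- ask=-
bid=- ask=101
bid=- ask=101
bid=- ask=99
bid=- ask=99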